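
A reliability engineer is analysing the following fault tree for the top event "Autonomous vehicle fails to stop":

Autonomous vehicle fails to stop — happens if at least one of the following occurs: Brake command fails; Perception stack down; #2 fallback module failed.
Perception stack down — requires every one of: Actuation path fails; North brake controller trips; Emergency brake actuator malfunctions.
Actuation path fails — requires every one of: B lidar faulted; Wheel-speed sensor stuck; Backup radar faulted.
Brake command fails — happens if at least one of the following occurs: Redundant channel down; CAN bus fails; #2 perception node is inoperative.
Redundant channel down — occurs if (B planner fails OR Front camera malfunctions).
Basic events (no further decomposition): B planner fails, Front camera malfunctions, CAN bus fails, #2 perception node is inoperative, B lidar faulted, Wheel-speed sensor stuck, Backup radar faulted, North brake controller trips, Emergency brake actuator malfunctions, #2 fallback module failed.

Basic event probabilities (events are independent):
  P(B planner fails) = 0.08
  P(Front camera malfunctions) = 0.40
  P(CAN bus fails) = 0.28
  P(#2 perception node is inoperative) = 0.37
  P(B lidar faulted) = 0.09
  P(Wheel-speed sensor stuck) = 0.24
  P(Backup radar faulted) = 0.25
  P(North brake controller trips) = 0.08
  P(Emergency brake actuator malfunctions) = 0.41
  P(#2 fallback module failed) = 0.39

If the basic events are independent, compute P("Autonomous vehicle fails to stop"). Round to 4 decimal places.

0.8473

P(Redundant channel down) [OR] = 1 − (1−0.08) × (1−0.40) = 0.448000
P(Brake command fails) [OR] = 1 − (1−0.448000) × (1−0.28) × (1−0.37) = 0.749613
P(Actuation path fails) [AND] = 0.09 × 0.24 × 0.25 = 0.005400
P(Perception stack down) [AND] = 0.005400 × 0.08 × 0.41 = 0.000177
P(Autonomous vehicle fails to stop) [OR] = 1 − (1−0.749613) × (1−0.000177) × (1−0.39) = 0.847291
Rounded to 4 decimal places: P(Autonomous vehicle fails to stop) ≈ 0.8473.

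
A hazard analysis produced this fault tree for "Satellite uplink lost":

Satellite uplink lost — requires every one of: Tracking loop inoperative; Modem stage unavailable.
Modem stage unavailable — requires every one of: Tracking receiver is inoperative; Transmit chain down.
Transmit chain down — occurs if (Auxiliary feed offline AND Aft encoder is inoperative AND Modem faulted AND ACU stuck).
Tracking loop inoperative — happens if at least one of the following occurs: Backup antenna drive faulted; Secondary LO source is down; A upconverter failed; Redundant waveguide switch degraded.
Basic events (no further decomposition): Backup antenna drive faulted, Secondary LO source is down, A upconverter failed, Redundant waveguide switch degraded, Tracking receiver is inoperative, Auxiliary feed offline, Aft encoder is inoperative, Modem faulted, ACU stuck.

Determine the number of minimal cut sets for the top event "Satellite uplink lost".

Tracking loop inoperative [OR]: union of children's cut sets → 4 cut set(s).
Transmit chain down [AND]: one cut set from each child combined → 1 × 1 × 1 × 1 = 1 cut set(s).
Modem stage unavailable [AND]: one cut set from each child combined → 1 × 1 = 1 cut set(s).
Satellite uplink lost [AND]: one cut set from each child combined → 4 × 1 = 4 cut set(s).
Minimal cut sets: {ACU stuck, Aft encoder is inoperative, Auxiliary feed offline, Backup antenna drive faulted, Modem faulted, Tracking receiver is inoperative}; {ACU stuck, Aft encoder is inoperative, Auxiliary feed offline, Modem faulted, Secondary LO source is down, Tracking receiver is inoperative}; {A upconverter failed, ACU stuck, Aft encoder is inoperative, Auxiliary feed offline, Modem faulted, Tracking receiver is inoperative}; {ACU stuck, Aft encoder is inoperative, Auxiliary feed offline, Modem faulted, Redundant waveguide switch degraded, Tracking receiver is inoperative}.

4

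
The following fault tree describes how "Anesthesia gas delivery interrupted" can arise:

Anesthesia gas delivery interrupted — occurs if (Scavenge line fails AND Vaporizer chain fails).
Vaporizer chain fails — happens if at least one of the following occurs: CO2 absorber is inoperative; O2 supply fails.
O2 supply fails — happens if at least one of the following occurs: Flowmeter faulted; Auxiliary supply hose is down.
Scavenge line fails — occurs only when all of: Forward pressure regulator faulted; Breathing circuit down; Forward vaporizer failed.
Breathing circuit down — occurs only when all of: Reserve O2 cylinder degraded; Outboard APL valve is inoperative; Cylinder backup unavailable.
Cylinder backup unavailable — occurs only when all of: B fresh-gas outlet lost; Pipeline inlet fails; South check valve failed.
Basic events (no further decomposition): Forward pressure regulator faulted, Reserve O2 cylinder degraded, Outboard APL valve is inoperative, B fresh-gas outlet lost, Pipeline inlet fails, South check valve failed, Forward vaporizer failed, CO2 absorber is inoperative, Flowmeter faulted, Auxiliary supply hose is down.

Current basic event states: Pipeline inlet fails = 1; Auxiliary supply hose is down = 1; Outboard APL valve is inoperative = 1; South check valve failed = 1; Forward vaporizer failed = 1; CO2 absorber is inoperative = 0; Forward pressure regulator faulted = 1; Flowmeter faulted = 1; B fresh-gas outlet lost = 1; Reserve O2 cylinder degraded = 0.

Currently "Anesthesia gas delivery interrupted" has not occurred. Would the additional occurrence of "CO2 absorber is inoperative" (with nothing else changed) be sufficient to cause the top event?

No

Counterfactual: set "CO2 absorber is inoperative" to occurred.
Cylinder backup unavailable [AND]: B fresh-gas outlet lost=occurs, Pipeline inlet fails=occurs, South check valve failed=occurs → all inputs occur → occurs.
Breathing circuit down [AND]: Reserve O2 cylinder degraded=not, Outboard APL valve is inoperative=occurs, Cylinder backup unavailable=occurs → not all inputs occur → does not occur.
Scavenge line fails [AND]: Forward pressure regulator faulted=occurs, Breathing circuit down=not, Forward vaporizer failed=occurs → not all inputs occur → does not occur.
O2 supply fails [OR]: Flowmeter faulted=occurs, Auxiliary supply hose is down=occurs → at least one input occurs → occurs.
Vaporizer chain fails [OR]: CO2 absorber is inoperative=occurs, O2 supply fails=occurs → at least one input occurs → occurs.
Anesthesia gas delivery interrupted [AND]: Scavenge line fails=not, Vaporizer chain fails=occurs → not all inputs occur → does not occur.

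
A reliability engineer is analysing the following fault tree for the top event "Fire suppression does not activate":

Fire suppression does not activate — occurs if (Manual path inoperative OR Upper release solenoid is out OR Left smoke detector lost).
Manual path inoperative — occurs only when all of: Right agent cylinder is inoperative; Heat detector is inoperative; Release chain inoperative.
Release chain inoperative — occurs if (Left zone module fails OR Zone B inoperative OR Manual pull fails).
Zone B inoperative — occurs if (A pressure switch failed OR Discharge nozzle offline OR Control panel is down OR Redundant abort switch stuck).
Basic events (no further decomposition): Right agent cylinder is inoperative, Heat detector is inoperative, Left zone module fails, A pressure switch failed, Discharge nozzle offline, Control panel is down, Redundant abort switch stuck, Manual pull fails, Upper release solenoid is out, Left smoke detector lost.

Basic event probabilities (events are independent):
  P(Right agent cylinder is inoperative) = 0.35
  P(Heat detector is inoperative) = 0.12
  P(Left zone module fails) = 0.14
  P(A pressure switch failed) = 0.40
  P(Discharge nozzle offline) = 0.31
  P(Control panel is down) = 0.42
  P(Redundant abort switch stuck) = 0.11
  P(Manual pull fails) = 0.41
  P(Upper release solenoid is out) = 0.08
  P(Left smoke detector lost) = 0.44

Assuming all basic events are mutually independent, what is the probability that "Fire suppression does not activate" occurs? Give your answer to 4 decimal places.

P(Zone B inoperative) [OR] = 1 − (1−0.40) × (1−0.31) × (1−0.42) × (1−0.11) = 0.786293
P(Release chain inoperative) [OR] = 1 − (1−0.14) × (1−0.786293) × (1−0.41) = 0.891565
P(Manual path inoperative) [AND] = 0.35 × 0.12 × 0.891565 = 0.037446
P(Fire suppression does not activate) [OR] = 1 − (1−0.037446) × (1−0.08) × (1−0.44) = 0.504092
Rounded to 4 decimal places: P(Fire suppression does not activate) ≈ 0.5041.

0.5041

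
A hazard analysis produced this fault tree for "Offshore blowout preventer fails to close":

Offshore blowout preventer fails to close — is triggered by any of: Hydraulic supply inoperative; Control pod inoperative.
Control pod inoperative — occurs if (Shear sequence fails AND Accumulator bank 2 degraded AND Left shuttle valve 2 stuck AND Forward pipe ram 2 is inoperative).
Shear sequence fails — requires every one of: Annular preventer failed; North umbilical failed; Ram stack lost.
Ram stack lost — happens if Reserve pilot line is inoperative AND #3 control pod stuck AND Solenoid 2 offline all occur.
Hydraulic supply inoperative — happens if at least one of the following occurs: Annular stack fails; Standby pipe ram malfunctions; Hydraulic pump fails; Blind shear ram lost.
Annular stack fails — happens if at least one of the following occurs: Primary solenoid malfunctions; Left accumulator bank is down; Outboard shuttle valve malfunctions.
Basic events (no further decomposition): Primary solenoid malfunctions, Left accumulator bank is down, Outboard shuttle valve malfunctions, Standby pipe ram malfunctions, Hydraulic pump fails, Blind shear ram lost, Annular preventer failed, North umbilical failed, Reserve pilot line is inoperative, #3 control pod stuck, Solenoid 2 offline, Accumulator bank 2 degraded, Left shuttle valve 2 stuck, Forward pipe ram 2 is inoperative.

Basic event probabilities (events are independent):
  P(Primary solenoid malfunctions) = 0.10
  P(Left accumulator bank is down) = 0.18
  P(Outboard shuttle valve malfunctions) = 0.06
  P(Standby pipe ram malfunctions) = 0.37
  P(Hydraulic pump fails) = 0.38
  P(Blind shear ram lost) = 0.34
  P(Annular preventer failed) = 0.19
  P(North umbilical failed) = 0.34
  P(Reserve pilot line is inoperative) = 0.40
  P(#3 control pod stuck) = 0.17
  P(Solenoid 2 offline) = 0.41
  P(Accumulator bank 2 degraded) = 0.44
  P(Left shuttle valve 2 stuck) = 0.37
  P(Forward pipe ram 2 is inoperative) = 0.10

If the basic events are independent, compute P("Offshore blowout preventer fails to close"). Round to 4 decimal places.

P(Annular stack fails) [OR] = 1 − (1−0.10) × (1−0.18) × (1−0.06) = 0.306280
P(Hydraulic supply inoperative) [OR] = 1 − (1−0.306280) × (1−0.37) × (1−0.38) × (1−0.34) = 0.821162
P(Ram stack lost) [AND] = 0.40 × 0.17 × 0.41 = 0.027880
P(Shear sequence fails) [AND] = 0.19 × 0.34 × 0.027880 = 0.001801
P(Control pod inoperative) [AND] = 0.001801 × 0.44 × 0.37 × 0.10 = 0.000029
P(Offshore blowout preventer fails to close) [OR] = 1 − (1−0.821162) × (1−0.000029) = 0.821167
Rounded to 4 decimal places: P(Offshore blowout preventer fails to close) ≈ 0.8212.

0.8212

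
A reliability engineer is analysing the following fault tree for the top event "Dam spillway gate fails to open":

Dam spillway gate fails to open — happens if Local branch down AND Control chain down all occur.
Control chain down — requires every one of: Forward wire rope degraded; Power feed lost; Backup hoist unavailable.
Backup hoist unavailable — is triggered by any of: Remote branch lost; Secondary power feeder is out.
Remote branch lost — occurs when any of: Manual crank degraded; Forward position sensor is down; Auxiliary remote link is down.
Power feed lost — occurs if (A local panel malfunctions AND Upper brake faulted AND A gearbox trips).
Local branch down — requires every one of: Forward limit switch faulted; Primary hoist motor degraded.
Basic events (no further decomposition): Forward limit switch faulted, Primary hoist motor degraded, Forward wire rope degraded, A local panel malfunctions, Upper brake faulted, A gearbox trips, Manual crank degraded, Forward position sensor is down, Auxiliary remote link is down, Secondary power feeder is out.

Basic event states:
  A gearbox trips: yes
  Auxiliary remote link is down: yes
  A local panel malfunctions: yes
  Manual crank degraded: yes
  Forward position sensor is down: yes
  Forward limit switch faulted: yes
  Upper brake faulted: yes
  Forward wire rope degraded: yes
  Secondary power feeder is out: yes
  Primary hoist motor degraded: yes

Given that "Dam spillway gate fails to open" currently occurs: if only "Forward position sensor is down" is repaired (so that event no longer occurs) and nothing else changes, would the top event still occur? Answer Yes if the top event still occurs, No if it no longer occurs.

Yes

Counterfactual: set "Forward position sensor is down" to not occurred.
Local branch down [AND]: Forward limit switch faulted=occurs, Primary hoist motor degraded=occurs → all inputs occur → occurs.
Power feed lost [AND]: A local panel malfunctions=occurs, Upper brake faulted=occurs, A gearbox trips=occurs → all inputs occur → occurs.
Remote branch lost [OR]: Manual crank degraded=occurs, Forward position sensor is down=not, Auxiliary remote link is down=occurs → at least one input occurs → occurs.
Backup hoist unavailable [OR]: Remote branch lost=occurs, Secondary power feeder is out=occurs → at least one input occurs → occurs.
Control chain down [AND]: Forward wire rope degraded=occurs, Power feed lost=occurs, Backup hoist unavailable=occurs → all inputs occur → occurs.
Dam spillway gate fails to open [AND]: Local branch down=occurs, Control chain down=occurs → all inputs occur → occurs.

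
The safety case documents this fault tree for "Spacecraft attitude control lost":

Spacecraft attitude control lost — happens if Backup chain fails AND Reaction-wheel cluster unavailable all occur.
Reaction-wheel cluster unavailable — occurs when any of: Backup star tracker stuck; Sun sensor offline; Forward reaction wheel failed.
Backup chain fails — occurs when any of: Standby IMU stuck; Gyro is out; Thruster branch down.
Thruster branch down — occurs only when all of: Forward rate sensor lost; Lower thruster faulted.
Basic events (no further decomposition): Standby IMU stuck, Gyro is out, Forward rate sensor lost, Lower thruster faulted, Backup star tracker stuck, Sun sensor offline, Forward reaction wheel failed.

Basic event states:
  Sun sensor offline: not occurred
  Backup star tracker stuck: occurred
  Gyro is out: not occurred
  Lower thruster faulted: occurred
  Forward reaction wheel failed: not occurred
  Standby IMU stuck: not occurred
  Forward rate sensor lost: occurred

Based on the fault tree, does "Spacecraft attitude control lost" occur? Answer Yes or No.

Yes

Thruster branch down [AND]: Forward rate sensor lost=occurs, Lower thruster faulted=occurs → all inputs occur → occurs.
Backup chain fails [OR]: Standby IMU stuck=not, Gyro is out=not, Thruster branch down=occurs → at least one input occurs → occurs.
Reaction-wheel cluster unavailable [OR]: Backup star tracker stuck=occurs, Sun sensor offline=not, Forward reaction wheel failed=not → at least one input occurs → occurs.
Spacecraft attitude control lost [AND]: Backup chain fails=occurs, Reaction-wheel cluster unavailable=occurs → all inputs occur → occurs.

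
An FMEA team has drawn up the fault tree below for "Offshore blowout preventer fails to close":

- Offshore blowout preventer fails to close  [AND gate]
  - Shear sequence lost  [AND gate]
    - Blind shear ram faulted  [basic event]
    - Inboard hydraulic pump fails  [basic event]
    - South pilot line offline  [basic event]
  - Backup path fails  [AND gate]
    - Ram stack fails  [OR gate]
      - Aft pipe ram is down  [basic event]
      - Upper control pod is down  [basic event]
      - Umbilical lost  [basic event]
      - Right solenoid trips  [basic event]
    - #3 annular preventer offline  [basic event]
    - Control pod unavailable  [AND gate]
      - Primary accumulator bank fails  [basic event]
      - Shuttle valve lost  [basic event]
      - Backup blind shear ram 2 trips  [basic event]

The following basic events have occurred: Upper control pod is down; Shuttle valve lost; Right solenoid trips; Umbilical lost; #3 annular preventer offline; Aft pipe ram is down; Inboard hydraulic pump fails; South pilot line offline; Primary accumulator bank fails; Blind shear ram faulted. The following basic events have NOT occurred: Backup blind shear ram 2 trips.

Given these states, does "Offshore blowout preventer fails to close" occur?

Shear sequence lost [AND]: Blind shear ram faulted=occurs, Inboard hydraulic pump fails=occurs, South pilot line offline=occurs → all inputs occur → occurs.
Ram stack fails [OR]: Aft pipe ram is down=occurs, Upper control pod is down=occurs, Umbilical lost=occurs, Right solenoid trips=occurs → at least one input occurs → occurs.
Control pod unavailable [AND]: Primary accumulator bank fails=occurs, Shuttle valve lost=occurs, Backup blind shear ram 2 trips=not → not all inputs occur → does not occur.
Backup path fails [AND]: Ram stack fails=occurs, #3 annular preventer offline=occurs, Control pod unavailable=not → not all inputs occur → does not occur.
Offshore blowout preventer fails to close [AND]: Shear sequence lost=occurs, Backup path fails=not → not all inputs occur → does not occur.

No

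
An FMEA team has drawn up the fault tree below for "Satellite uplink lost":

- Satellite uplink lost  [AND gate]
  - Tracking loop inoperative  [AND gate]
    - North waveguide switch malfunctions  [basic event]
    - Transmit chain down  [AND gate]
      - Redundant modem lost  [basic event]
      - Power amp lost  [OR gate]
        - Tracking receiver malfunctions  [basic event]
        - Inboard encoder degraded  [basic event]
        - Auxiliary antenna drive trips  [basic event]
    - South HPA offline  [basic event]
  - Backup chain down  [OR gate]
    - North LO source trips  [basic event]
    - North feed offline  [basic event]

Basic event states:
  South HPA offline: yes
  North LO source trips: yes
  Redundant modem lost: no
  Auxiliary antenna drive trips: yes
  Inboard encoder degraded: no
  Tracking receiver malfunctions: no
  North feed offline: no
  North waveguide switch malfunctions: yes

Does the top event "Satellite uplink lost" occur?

Power amp lost [OR]: Tracking receiver malfunctions=not, Inboard encoder degraded=not, Auxiliary antenna drive trips=occurs → at least one input occurs → occurs.
Transmit chain down [AND]: Redundant modem lost=not, Power amp lost=occurs → not all inputs occur → does not occur.
Tracking loop inoperative [AND]: North waveguide switch malfunctions=occurs, Transmit chain down=not, South HPA offline=occurs → not all inputs occur → does not occur.
Backup chain down [OR]: North LO source trips=occurs, North feed offline=not → at least one input occurs → occurs.
Satellite uplink lost [AND]: Tracking loop inoperative=not, Backup chain down=occurs → not all inputs occur → does not occur.

No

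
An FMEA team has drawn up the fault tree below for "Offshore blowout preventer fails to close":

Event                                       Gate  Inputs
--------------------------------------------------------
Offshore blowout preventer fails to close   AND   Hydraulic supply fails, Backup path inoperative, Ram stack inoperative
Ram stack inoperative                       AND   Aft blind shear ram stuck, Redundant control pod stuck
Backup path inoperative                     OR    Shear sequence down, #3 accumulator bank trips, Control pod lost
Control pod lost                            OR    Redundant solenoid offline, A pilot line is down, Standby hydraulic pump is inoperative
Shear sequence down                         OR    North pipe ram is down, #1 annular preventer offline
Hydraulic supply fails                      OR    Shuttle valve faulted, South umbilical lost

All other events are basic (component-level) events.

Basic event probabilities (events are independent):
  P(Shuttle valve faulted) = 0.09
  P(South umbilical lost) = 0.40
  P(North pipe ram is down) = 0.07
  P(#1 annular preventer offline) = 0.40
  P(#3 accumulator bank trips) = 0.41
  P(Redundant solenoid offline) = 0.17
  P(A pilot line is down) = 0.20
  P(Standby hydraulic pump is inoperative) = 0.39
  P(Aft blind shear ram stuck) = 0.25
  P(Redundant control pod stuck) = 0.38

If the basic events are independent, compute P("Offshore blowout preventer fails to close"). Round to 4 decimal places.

0.0374

P(Hydraulic supply fails) [OR] = 1 − (1−0.09) × (1−0.40) = 0.454000
P(Shear sequence down) [OR] = 1 − (1−0.07) × (1−0.40) = 0.442000
P(Control pod lost) [OR] = 1 − (1−0.17) × (1−0.20) × (1−0.39) = 0.594960
P(Backup path inoperative) [OR] = 1 − (1−0.442000) × (1−0.41) × (1−0.594960) = 0.866653
P(Ram stack inoperative) [AND] = 0.25 × 0.38 = 0.095000
P(Offshore blowout preventer fails to close) [AND] = 0.454000 × 0.866653 × 0.095000 = 0.037379
Rounded to 4 decimal places: P(Offshore blowout preventer fails to close) ≈ 0.0374.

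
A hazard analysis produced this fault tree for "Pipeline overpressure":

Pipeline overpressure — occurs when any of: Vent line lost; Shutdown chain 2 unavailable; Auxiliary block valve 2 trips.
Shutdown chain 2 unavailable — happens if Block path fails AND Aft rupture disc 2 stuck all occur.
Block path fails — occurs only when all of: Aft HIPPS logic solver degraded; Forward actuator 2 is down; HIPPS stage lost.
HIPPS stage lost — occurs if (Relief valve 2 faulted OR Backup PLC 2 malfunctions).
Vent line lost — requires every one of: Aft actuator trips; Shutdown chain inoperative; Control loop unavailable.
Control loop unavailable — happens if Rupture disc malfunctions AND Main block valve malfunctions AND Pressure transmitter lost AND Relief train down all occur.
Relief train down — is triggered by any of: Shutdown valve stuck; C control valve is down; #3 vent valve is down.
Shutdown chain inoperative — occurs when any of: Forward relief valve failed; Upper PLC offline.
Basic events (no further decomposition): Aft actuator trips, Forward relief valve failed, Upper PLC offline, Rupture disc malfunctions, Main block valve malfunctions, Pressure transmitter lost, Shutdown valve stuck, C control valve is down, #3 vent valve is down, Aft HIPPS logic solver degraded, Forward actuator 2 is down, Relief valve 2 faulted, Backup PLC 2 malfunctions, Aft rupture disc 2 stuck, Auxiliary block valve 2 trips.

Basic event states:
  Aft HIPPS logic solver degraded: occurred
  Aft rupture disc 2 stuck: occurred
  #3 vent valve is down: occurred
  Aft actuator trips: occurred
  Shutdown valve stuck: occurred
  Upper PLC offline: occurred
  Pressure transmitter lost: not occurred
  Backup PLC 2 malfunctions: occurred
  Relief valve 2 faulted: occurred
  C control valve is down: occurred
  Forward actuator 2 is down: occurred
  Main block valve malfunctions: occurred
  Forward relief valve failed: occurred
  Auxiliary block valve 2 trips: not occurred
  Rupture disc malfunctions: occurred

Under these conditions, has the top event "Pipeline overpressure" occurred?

Shutdown chain inoperative [OR]: Forward relief valve failed=occurs, Upper PLC offline=occurs → at least one input occurs → occurs.
Relief train down [OR]: Shutdown valve stuck=occurs, C control valve is down=occurs, #3 vent valve is down=occurs → at least one input occurs → occurs.
Control loop unavailable [AND]: Rupture disc malfunctions=occurs, Main block valve malfunctions=occurs, Pressure transmitter lost=not, Relief train down=occurs → not all inputs occur → does not occur.
Vent line lost [AND]: Aft actuator trips=occurs, Shutdown chain inoperative=occurs, Control loop unavailable=not → not all inputs occur → does not occur.
HIPPS stage lost [OR]: Relief valve 2 faulted=occurs, Backup PLC 2 malfunctions=occurs → at least one input occurs → occurs.
Block path fails [AND]: Aft HIPPS logic solver degraded=occurs, Forward actuator 2 is down=occurs, HIPPS stage lost=occurs → all inputs occur → occurs.
Shutdown chain 2 unavailable [AND]: Block path fails=occurs, Aft rupture disc 2 stuck=occurs → all inputs occur → occurs.
Pipeline overpressure [OR]: Vent line lost=not, Shutdown chain 2 unavailable=occurs, Auxiliary block valve 2 trips=not → at least one input occurs → occurs.

Yes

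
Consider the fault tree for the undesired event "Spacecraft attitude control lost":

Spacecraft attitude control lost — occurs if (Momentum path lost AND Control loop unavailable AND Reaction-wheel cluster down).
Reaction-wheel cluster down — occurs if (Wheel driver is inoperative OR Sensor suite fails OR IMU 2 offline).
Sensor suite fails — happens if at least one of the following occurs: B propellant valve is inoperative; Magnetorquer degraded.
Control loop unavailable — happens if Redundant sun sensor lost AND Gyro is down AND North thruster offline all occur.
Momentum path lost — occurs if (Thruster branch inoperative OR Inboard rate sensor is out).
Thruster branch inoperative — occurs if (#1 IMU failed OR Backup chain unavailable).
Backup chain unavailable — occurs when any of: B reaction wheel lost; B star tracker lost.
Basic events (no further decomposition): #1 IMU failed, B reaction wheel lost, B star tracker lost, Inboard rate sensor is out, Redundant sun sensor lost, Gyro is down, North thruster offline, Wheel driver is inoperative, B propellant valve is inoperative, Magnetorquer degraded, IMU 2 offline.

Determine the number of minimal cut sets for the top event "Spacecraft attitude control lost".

Backup chain unavailable [OR]: union of children's cut sets → 2 cut set(s).
Thruster branch inoperative [OR]: union of children's cut sets → 3 cut set(s).
Momentum path lost [OR]: union of children's cut sets → 4 cut set(s).
Control loop unavailable [AND]: one cut set from each child combined → 1 × 1 × 1 = 1 cut set(s).
Sensor suite fails [OR]: union of children's cut sets → 2 cut set(s).
Reaction-wheel cluster down [OR]: union of children's cut sets → 4 cut set(s).
Spacecraft attitude control lost [AND]: one cut set from each child combined → 4 × 1 × 4 = 16 cut set(s).

16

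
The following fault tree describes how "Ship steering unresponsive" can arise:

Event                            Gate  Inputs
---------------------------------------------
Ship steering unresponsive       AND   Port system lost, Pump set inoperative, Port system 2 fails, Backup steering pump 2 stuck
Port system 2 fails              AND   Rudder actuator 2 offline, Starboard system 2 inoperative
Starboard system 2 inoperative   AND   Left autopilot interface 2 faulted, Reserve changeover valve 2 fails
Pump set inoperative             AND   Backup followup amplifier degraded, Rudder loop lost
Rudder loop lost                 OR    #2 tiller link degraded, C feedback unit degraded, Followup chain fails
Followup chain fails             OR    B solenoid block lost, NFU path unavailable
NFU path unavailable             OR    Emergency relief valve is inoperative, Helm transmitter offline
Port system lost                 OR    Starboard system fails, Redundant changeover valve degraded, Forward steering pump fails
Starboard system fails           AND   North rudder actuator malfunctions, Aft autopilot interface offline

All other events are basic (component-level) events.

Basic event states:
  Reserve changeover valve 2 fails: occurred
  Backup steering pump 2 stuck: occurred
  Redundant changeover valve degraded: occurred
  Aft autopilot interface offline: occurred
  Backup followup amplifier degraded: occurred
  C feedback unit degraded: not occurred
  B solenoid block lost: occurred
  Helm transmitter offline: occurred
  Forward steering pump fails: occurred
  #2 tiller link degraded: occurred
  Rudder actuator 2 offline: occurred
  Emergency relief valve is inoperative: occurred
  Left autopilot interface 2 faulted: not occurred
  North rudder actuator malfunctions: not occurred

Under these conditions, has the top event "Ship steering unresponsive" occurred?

No

Starboard system fails [AND]: North rudder actuator malfunctions=not, Aft autopilot interface offline=occurs → not all inputs occur → does not occur.
Port system lost [OR]: Starboard system fails=not, Redundant changeover valve degraded=occurs, Forward steering pump fails=occurs → at least one input occurs → occurs.
NFU path unavailable [OR]: Emergency relief valve is inoperative=occurs, Helm transmitter offline=occurs → at least one input occurs → occurs.
Followup chain fails [OR]: B solenoid block lost=occurs, NFU path unavailable=occurs → at least one input occurs → occurs.
Rudder loop lost [OR]: #2 tiller link degraded=occurs, C feedback unit degraded=not, Followup chain fails=occurs → at least one input occurs → occurs.
Pump set inoperative [AND]: Backup followup amplifier degraded=occurs, Rudder loop lost=occurs → all inputs occur → occurs.
Starboard system 2 inoperative [AND]: Left autopilot interface 2 faulted=not, Reserve changeover valve 2 fails=occurs → not all inputs occur → does not occur.
Port system 2 fails [AND]: Rudder actuator 2 offline=occurs, Starboard system 2 inoperative=not → not all inputs occur → does not occur.
Ship steering unresponsive [AND]: Port system lost=occurs, Pump set inoperative=occurs, Port system 2 fails=not, Backup steering pump 2 stuck=occurs → not all inputs occur → does not occur.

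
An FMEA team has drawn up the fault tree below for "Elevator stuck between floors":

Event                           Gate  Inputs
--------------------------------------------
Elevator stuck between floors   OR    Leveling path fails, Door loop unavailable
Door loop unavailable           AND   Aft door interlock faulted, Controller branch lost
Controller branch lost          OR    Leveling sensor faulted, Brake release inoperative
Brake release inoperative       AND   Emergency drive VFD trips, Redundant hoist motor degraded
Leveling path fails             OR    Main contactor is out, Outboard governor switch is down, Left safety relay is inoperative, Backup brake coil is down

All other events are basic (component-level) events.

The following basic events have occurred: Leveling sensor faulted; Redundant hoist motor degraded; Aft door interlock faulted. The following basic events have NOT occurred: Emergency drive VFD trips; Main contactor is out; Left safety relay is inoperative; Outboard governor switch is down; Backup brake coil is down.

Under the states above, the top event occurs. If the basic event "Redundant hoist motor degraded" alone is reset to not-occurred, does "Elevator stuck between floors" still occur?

Counterfactual: set "Redundant hoist motor degraded" to not occurred.
Leveling path fails [OR]: Main contactor is out=not, Outboard governor switch is down=not, Left safety relay is inoperative=not, Backup brake coil is down=not → no input occurs → does not occur.
Brake release inoperative [AND]: Emergency drive VFD trips=not, Redundant hoist motor degraded=not → not all inputs occur → does not occur.
Controller branch lost [OR]: Leveling sensor faulted=occurs, Brake release inoperative=not → at least one input occurs → occurs.
Door loop unavailable [AND]: Aft door interlock faulted=occurs, Controller branch lost=occurs → all inputs occur → occurs.
Elevator stuck between floors [OR]: Leveling path fails=not, Door loop unavailable=occurs → at least one input occurs → occurs.

Yes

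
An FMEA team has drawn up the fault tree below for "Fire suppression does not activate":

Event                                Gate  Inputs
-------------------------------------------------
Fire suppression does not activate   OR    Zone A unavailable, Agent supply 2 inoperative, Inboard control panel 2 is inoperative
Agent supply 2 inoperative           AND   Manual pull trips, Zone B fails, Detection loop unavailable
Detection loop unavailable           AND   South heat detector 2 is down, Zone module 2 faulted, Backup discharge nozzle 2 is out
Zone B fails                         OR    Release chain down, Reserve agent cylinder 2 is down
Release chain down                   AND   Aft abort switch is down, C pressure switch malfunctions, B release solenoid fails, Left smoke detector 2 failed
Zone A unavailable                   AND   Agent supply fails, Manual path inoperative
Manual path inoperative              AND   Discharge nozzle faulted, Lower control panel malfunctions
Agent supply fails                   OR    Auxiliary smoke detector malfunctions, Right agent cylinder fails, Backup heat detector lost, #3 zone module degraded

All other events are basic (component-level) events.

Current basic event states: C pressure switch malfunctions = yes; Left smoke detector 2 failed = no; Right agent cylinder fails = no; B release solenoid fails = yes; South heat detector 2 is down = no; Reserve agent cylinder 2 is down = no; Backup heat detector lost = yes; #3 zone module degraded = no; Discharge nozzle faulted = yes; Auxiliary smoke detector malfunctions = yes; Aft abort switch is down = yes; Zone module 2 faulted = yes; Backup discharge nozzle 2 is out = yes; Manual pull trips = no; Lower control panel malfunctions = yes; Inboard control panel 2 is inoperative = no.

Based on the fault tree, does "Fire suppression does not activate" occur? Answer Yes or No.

Agent supply fails [OR]: Auxiliary smoke detector malfunctions=occurs, Right agent cylinder fails=not, Backup heat detector lost=occurs, #3 zone module degraded=not → at least one input occurs → occurs.
Manual path inoperative [AND]: Discharge nozzle faulted=occurs, Lower control panel malfunctions=occurs → all inputs occur → occurs.
Zone A unavailable [AND]: Agent supply fails=occurs, Manual path inoperative=occurs → all inputs occur → occurs.
Release chain down [AND]: Aft abort switch is down=occurs, C pressure switch malfunctions=occurs, B release solenoid fails=occurs, Left smoke detector 2 failed=not → not all inputs occur → does not occur.
Zone B fails [OR]: Release chain down=not, Reserve agent cylinder 2 is down=not → no input occurs → does not occur.
Detection loop unavailable [AND]: South heat detector 2 is down=not, Zone module 2 faulted=occurs, Backup discharge nozzle 2 is out=occurs → not all inputs occur → does not occur.
Agent supply 2 inoperative [AND]: Manual pull trips=not, Zone B fails=not, Detection loop unavailable=not → not all inputs occur → does not occur.
Fire suppression does not activate [OR]: Zone A unavailable=occurs, Agent supply 2 inoperative=not, Inboard control panel 2 is inoperative=not → at least one input occurs → occurs.

Yes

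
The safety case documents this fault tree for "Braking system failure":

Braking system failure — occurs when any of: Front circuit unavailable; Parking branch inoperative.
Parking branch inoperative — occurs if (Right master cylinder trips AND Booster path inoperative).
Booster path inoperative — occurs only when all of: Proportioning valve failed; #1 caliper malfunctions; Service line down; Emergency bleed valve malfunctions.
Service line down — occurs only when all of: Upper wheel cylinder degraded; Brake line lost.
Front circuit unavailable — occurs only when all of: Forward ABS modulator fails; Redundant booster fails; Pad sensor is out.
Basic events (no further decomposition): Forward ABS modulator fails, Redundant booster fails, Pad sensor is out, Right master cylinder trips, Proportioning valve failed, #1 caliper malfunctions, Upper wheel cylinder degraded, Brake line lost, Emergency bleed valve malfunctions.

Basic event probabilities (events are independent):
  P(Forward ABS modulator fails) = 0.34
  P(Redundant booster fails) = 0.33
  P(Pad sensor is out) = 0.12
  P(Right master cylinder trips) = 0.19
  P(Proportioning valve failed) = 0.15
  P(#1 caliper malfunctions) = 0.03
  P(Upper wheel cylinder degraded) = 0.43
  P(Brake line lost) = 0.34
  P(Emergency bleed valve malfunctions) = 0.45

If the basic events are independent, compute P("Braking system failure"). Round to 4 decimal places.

0.0135

P(Front circuit unavailable) [AND] = 0.34 × 0.33 × 0.12 = 0.013464
P(Service line down) [AND] = 0.43 × 0.34 = 0.146200
P(Booster path inoperative) [AND] = 0.15 × 0.03 × 0.146200 × 0.45 = 0.000296
P(Parking branch inoperative) [AND] = 0.19 × 0.000296 = 0.000056
P(Braking system failure) [OR] = 1 − (1−0.013464) × (1−0.000056) = 0.013519
Rounded to 4 decimal places: P(Braking system failure) ≈ 0.0135.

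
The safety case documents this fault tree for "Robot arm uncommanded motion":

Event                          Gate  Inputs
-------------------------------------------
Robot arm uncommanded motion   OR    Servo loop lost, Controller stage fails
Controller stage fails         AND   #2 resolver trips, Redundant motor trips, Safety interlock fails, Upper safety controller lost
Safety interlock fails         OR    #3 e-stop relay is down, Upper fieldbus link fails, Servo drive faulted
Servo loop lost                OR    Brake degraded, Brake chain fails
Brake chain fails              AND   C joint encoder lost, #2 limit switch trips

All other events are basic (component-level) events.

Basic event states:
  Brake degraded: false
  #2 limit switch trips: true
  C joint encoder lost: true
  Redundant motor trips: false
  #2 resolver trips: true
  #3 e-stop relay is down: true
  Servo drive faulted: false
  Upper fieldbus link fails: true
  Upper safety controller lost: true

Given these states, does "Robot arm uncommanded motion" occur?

Yes

Brake chain fails [AND]: C joint encoder lost=occurs, #2 limit switch trips=occurs → all inputs occur → occurs.
Servo loop lost [OR]: Brake degraded=not, Brake chain fails=occurs → at least one input occurs → occurs.
Safety interlock fails [OR]: #3 e-stop relay is down=occurs, Upper fieldbus link fails=occurs, Servo drive faulted=not → at least one input occurs → occurs.
Controller stage fails [AND]: #2 resolver trips=occurs, Redundant motor trips=not, Safety interlock fails=occurs, Upper safety controller lost=occurs → not all inputs occur → does not occur.
Robot arm uncommanded motion [OR]: Servo loop lost=occurs, Controller stage fails=not → at least one input occurs → occurs.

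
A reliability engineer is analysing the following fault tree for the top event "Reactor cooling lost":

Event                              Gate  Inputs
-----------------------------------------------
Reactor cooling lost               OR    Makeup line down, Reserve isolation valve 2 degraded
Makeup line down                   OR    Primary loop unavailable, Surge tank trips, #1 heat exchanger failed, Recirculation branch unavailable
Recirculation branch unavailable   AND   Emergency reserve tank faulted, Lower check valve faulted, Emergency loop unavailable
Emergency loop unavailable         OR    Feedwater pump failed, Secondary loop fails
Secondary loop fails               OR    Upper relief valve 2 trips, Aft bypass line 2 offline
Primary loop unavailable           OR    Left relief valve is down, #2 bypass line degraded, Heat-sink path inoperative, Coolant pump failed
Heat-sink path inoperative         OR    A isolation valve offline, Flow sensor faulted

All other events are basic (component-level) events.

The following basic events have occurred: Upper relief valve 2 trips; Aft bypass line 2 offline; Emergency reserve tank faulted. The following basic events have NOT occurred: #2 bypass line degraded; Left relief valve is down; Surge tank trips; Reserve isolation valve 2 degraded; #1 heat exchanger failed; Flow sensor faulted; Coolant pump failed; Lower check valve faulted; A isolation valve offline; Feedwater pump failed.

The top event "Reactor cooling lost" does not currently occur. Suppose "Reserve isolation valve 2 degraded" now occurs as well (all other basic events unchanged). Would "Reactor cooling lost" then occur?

Yes

Counterfactual: set "Reserve isolation valve 2 degraded" to occurred.
Heat-sink path inoperative [OR]: A isolation valve offline=not, Flow sensor faulted=not → no input occurs → does not occur.
Primary loop unavailable [OR]: Left relief valve is down=not, #2 bypass line degraded=not, Heat-sink path inoperative=not, Coolant pump failed=not → no input occurs → does not occur.
Secondary loop fails [OR]: Upper relief valve 2 trips=occurs, Aft bypass line 2 offline=occurs → at least one input occurs → occurs.
Emergency loop unavailable [OR]: Feedwater pump failed=not, Secondary loop fails=occurs → at least one input occurs → occurs.
Recirculation branch unavailable [AND]: Emergency reserve tank faulted=occurs, Lower check valve faulted=not, Emergency loop unavailable=occurs → not all inputs occur → does not occur.
Makeup line down [OR]: Primary loop unavailable=not, Surge tank trips=not, #1 heat exchanger failed=not, Recirculation branch unavailable=not → no input occurs → does not occur.
Reactor cooling lost [OR]: Makeup line down=not, Reserve isolation valve 2 degraded=occurs → at least one input occurs → occurs.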